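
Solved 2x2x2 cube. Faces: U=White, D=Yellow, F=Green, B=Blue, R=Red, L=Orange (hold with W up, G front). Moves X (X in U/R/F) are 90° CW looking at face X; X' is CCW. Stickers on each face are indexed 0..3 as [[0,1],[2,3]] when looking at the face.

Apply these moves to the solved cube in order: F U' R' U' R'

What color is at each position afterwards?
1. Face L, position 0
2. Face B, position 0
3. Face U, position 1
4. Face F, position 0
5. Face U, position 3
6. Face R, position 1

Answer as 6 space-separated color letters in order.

After move 1 (F): F=GGGG U=WWOO R=WRWR D=RRYY L=OYOY
After move 2 (U'): U=WOWO F=OYGG R=GGWR B=WRBB L=BBOY
After move 3 (R'): R=GRGW U=WBWW F=OOGO D=RYYG B=YRRB
After move 4 (U'): U=BWWW F=BBGO R=OOGW B=GRRB L=YROY
After move 5 (R'): R=OWOG U=BRWG F=BWGW D=RBYO B=GRYB
Query 1: L[0] = Y
Query 2: B[0] = G
Query 3: U[1] = R
Query 4: F[0] = B
Query 5: U[3] = G
Query 6: R[1] = W

Answer: Y G R B G W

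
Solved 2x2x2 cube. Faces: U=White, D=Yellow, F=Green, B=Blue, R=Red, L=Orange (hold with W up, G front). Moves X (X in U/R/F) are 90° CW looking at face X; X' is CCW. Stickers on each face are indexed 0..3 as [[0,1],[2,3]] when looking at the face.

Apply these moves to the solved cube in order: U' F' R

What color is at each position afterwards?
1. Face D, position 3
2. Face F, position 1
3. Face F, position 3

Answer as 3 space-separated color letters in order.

Answer: R O Y

Derivation:
After move 1 (U'): U=WWWW F=OOGG R=GGRR B=RRBB L=BBOO
After move 2 (F'): F=OGOG U=WWGR R=YGYR D=BOYY L=BWOW
After move 3 (R): R=YYRG U=WGGG F=OOOY D=BBYR B=RRWB
Query 1: D[3] = R
Query 2: F[1] = O
Query 3: F[3] = Y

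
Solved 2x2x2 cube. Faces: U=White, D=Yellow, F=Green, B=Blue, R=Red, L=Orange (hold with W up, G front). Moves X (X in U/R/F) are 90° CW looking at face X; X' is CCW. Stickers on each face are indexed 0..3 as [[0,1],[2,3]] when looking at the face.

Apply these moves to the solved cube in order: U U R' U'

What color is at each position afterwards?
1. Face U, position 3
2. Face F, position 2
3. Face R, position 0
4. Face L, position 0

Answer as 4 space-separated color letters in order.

After move 1 (U): U=WWWW F=RRGG R=BBRR B=OOBB L=GGOO
After move 2 (U): U=WWWW F=BBGG R=OORR B=GGBB L=RROO
After move 3 (R'): R=OROR U=WBWG F=BWGW D=YBYG B=YGYB
After move 4 (U'): U=BGWW F=RRGW R=BWOR B=ORYB L=YGOO
Query 1: U[3] = W
Query 2: F[2] = G
Query 3: R[0] = B
Query 4: L[0] = Y

Answer: W G B Y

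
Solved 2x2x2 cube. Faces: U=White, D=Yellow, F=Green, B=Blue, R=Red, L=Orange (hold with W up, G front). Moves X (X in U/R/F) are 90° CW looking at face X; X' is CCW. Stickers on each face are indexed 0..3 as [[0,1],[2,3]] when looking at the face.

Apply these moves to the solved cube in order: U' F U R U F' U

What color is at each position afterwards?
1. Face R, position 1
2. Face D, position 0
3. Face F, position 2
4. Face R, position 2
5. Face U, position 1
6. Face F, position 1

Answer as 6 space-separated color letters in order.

Answer: O G W R B Y

Derivation:
After move 1 (U'): U=WWWW F=OOGG R=GGRR B=RRBB L=BBOO
After move 2 (F): F=GOGO U=WWOB R=WGWR D=RGYY L=BYOY
After move 3 (U): U=OWBW F=WGGO R=RRWR B=BYBB L=GOOY
After move 4 (R): R=WRRR U=OGBO F=WGGY D=RBYB B=WYWB
After move 5 (U): U=BOOG F=WRGY R=WYRR B=GOWB L=WGOY
After move 6 (F'): F=RYWG U=BOWR R=BYRR D=GYYB L=WGOO
After move 7 (U): U=WBRO F=BYWG R=GORR B=WGWB L=RYOO
Query 1: R[1] = O
Query 2: D[0] = G
Query 3: F[2] = W
Query 4: R[2] = R
Query 5: U[1] = B
Query 6: F[1] = Y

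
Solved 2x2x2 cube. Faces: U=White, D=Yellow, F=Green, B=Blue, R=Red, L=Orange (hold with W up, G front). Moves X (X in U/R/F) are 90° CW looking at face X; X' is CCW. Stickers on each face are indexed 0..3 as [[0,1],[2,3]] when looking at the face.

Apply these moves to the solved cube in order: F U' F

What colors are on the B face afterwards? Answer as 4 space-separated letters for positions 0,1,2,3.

Answer: W R B B

Derivation:
After move 1 (F): F=GGGG U=WWOO R=WRWR D=RRYY L=OYOY
After move 2 (U'): U=WOWO F=OYGG R=GGWR B=WRBB L=BBOY
After move 3 (F): F=GOGY U=WOYB R=WGOR D=WGYY L=BROR
Query: B face = WRBB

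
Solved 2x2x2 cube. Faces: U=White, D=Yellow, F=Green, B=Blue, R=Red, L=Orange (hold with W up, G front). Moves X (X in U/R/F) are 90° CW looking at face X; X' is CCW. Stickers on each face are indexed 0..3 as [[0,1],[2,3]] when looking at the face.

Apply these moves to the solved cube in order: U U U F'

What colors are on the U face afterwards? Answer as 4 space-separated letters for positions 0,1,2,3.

Answer: W W G R

Derivation:
After move 1 (U): U=WWWW F=RRGG R=BBRR B=OOBB L=GGOO
After move 2 (U): U=WWWW F=BBGG R=OORR B=GGBB L=RROO
After move 3 (U): U=WWWW F=OOGG R=GGRR B=RRBB L=BBOO
After move 4 (F'): F=OGOG U=WWGR R=YGYR D=BOYY L=BWOW
Query: U face = WWGR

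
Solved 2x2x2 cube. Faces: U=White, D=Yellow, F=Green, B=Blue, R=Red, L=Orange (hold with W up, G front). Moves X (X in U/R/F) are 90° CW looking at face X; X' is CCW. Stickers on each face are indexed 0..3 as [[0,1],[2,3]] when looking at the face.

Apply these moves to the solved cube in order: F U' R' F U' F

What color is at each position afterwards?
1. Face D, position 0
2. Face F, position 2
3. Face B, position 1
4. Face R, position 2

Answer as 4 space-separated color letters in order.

Answer: W O R Y

Derivation:
After move 1 (F): F=GGGG U=WWOO R=WRWR D=RRYY L=OYOY
After move 2 (U'): U=WOWO F=OYGG R=GGWR B=WRBB L=BBOY
After move 3 (R'): R=GRGW U=WBWW F=OOGO D=RYYG B=YRRB
After move 4 (F): F=GOOO U=WBYB R=WRWW D=GGYG L=BROY
After move 5 (U'): U=BBWY F=BROO R=GOWW B=WRRB L=YROY
After move 6 (F): F=OBOR U=BBYR R=WOYW D=WGYG L=YGOG
Query 1: D[0] = W
Query 2: F[2] = O
Query 3: B[1] = R
Query 4: R[2] = Y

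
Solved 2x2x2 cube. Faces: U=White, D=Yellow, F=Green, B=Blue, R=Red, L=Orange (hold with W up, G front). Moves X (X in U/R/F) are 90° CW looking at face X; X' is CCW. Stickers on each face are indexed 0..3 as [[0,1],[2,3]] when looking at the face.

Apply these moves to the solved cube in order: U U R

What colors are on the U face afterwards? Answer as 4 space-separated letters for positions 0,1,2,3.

After move 1 (U): U=WWWW F=RRGG R=BBRR B=OOBB L=GGOO
After move 2 (U): U=WWWW F=BBGG R=OORR B=GGBB L=RROO
After move 3 (R): R=RORO U=WBWG F=BYGY D=YBYG B=WGWB
Query: U face = WBWG

Answer: W B W G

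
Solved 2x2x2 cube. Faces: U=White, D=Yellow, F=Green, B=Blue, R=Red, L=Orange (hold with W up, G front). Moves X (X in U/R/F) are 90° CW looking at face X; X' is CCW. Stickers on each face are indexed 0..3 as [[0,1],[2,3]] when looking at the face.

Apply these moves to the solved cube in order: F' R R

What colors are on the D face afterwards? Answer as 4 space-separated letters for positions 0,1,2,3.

After move 1 (F'): F=GGGG U=WWRR R=YRYR D=OOYY L=OWOW
After move 2 (R): R=YYRR U=WGRG F=GOGY D=OBYB B=RBWB
After move 3 (R): R=RYRY U=WORY F=GBGB D=OWYR B=GBGB
Query: D face = OWYR

Answer: O W Y R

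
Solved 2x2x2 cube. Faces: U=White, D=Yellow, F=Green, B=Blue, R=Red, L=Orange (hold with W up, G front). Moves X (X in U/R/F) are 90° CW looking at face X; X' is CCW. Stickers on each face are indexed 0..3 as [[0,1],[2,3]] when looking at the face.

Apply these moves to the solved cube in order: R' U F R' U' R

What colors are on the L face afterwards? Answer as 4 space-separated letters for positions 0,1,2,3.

Answer: G O O G

Derivation:
After move 1 (R'): R=RRRR U=WBWB F=GWGW D=YGYG B=YBYB
After move 2 (U): U=WWBB F=RRGW R=YBRR B=OOYB L=GWOO
After move 3 (F): F=GRWR U=WWOW R=BBBR D=RYYG L=GYOG
After move 4 (R'): R=BRBB U=WYOO F=GWWW D=RRYR B=GOYB
After move 5 (U'): U=YOWO F=GYWW R=GWBB B=BRYB L=GOOG
After move 6 (R): R=BGBW U=YYWW F=GRWR D=RYYB B=OROB
Query: L face = GOOG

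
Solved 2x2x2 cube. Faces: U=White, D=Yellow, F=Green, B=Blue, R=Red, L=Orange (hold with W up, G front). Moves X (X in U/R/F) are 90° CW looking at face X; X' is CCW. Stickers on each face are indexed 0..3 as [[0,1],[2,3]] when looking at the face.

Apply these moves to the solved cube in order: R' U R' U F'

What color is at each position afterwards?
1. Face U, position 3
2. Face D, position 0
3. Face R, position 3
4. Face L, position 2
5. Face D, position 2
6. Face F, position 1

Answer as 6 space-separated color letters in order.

After move 1 (R'): R=RRRR U=WBWB F=GWGW D=YGYG B=YBYB
After move 2 (U): U=WWBB F=RRGW R=YBRR B=OOYB L=GWOO
After move 3 (R'): R=BRYR U=WYBO F=RWGB D=YRYW B=GOGB
After move 4 (U): U=BWOY F=BRGB R=GOYR B=GWGB L=RWOO
After move 5 (F'): F=RBBG U=BWGY R=ROYR D=WOYW L=RYOO
Query 1: U[3] = Y
Query 2: D[0] = W
Query 3: R[3] = R
Query 4: L[2] = O
Query 5: D[2] = Y
Query 6: F[1] = B

Answer: Y W R O Y B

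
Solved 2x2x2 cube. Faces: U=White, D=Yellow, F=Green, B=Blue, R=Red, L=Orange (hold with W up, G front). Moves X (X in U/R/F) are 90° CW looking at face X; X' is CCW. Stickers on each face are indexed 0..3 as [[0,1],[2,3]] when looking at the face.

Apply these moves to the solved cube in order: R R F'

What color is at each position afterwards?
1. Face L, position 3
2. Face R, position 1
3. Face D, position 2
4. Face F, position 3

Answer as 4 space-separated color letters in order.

After move 1 (R): R=RRRR U=WGWG F=GYGY D=YBYB B=WBWB
After move 2 (R): R=RRRR U=WYWY F=GBGB D=YWYW B=GBGB
After move 3 (F'): F=BBGG U=WYRR R=WRYR D=OOYW L=OYOW
Query 1: L[3] = W
Query 2: R[1] = R
Query 3: D[2] = Y
Query 4: F[3] = G

Answer: W R Y G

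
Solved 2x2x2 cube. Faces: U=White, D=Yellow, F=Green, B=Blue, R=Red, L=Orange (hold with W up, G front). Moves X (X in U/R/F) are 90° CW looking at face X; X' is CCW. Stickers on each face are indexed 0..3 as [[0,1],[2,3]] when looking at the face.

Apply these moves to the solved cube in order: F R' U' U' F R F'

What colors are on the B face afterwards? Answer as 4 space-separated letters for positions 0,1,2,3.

Answer: R W O B

Derivation:
After move 1 (F): F=GGGG U=WWOO R=WRWR D=RRYY L=OYOY
After move 2 (R'): R=RRWW U=WBOB F=GWGO D=RGYG B=YBRB
After move 3 (U'): U=BBWO F=OYGO R=GWWW B=RRRB L=YBOY
After move 4 (U'): U=BOBW F=YBGO R=OYWW B=GWRB L=RROY
After move 5 (F): F=GYOB U=BOYR R=BYWW D=WOYG L=RROG
After move 6 (R): R=WBWY U=BYYB F=GOOG D=WRYG B=RWOB
After move 7 (F'): F=OGGO U=BYWW R=RBWY D=RGYG L=RBOY
Query: B face = RWOB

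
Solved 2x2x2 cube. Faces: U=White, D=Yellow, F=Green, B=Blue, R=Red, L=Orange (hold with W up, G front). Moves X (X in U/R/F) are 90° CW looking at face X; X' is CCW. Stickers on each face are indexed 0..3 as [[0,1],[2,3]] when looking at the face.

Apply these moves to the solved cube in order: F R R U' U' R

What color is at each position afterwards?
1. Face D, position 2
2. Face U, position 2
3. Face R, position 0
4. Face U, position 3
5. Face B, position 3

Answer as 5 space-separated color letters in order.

After move 1 (F): F=GGGG U=WWOO R=WRWR D=RRYY L=OYOY
After move 2 (R): R=WWRR U=WGOG F=GRGY D=RBYB B=OBWB
After move 3 (R): R=RWRW U=WROY F=GBGB D=RWYO B=GBGB
After move 4 (U'): U=RYWO F=OYGB R=GBRW B=RWGB L=GBOY
After move 5 (U'): U=YORW F=GBGB R=OYRW B=GBGB L=RWOY
After move 6 (R): R=ROWY U=YBRB F=GWGO D=RGYG B=WBOB
Query 1: D[2] = Y
Query 2: U[2] = R
Query 3: R[0] = R
Query 4: U[3] = B
Query 5: B[3] = B

Answer: Y R R B B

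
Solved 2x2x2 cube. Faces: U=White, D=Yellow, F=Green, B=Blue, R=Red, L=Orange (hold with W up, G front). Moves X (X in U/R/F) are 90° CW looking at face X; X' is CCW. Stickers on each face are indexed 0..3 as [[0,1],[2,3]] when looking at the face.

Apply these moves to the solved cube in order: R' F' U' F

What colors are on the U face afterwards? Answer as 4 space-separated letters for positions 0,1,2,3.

Answer: B R W B

Derivation:
After move 1 (R'): R=RRRR U=WBWB F=GWGW D=YGYG B=YBYB
After move 2 (F'): F=WWGG U=WBRR R=GRYR D=OOYG L=OBOW
After move 3 (U'): U=BRWR F=OBGG R=WWYR B=GRYB L=YBOW
After move 4 (F): F=GOGB U=BRWB R=WWRR D=YWYG L=YOOO
Query: U face = BRWB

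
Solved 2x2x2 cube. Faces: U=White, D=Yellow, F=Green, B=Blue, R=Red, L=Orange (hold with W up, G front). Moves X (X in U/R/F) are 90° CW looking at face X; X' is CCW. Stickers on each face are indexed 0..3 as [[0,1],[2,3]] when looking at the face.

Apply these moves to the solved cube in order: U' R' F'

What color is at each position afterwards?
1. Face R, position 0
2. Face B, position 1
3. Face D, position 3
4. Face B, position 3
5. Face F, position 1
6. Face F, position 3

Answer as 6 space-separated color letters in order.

After move 1 (U'): U=WWWW F=OOGG R=GGRR B=RRBB L=BBOO
After move 2 (R'): R=GRGR U=WBWR F=OWGW D=YOYG B=YRYB
After move 3 (F'): F=WWOG U=WBGG R=ORYR D=BOYG L=BROW
Query 1: R[0] = O
Query 2: B[1] = R
Query 3: D[3] = G
Query 4: B[3] = B
Query 5: F[1] = W
Query 6: F[3] = G

Answer: O R G B W G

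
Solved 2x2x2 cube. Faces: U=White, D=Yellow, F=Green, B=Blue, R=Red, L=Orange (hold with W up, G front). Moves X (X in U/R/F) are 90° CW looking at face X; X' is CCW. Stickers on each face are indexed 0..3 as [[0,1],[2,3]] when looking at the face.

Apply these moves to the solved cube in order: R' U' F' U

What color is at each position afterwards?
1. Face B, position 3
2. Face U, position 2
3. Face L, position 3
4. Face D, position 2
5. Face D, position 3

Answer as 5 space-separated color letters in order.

After move 1 (R'): R=RRRR U=WBWB F=GWGW D=YGYG B=YBYB
After move 2 (U'): U=BBWW F=OOGW R=GWRR B=RRYB L=YBOO
After move 3 (F'): F=OWOG U=BBGR R=GWYR D=BOYG L=YWOW
After move 4 (U): U=GBRB F=GWOG R=RRYR B=YWYB L=OWOW
Query 1: B[3] = B
Query 2: U[2] = R
Query 3: L[3] = W
Query 4: D[2] = Y
Query 5: D[3] = G

Answer: B R W Y G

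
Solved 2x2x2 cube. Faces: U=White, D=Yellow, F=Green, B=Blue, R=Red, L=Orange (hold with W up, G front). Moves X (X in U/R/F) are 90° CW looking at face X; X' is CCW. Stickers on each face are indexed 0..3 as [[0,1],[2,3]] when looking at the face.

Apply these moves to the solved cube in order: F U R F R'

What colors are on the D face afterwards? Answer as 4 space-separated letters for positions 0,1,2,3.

Answer: R W Y R

Derivation:
After move 1 (F): F=GGGG U=WWOO R=WRWR D=RRYY L=OYOY
After move 2 (U): U=OWOW F=WRGG R=BBWR B=OYBB L=GGOY
After move 3 (R): R=WBRB U=OROG F=WRGY D=RBYO B=WYWB
After move 4 (F): F=GWYR U=ORYG R=OBGB D=RWYO L=GROB
After move 5 (R'): R=BBOG U=OWYW F=GRYG D=RWYR B=OYWB
Query: D face = RWYR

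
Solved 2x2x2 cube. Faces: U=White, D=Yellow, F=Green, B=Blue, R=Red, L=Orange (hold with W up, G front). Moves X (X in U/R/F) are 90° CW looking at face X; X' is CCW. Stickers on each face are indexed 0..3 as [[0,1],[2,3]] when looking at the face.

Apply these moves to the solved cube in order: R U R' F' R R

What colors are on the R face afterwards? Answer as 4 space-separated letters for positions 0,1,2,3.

Answer: R Y R R

Derivation:
After move 1 (R): R=RRRR U=WGWG F=GYGY D=YBYB B=WBWB
After move 2 (U): U=WWGG F=RRGY R=WBRR B=OOWB L=GYOO
After move 3 (R'): R=BRWR U=WWGO F=RWGG D=YRYY B=BOBB
After move 4 (F'): F=WGRG U=WWBW R=RRYR D=YOYY L=GOOG
After move 5 (R): R=YRRR U=WGBG F=WORY D=YBYB B=WOWB
After move 6 (R): R=RYRR U=WOBY F=WBRB D=YWYW B=GOGB
Query: R face = RYRR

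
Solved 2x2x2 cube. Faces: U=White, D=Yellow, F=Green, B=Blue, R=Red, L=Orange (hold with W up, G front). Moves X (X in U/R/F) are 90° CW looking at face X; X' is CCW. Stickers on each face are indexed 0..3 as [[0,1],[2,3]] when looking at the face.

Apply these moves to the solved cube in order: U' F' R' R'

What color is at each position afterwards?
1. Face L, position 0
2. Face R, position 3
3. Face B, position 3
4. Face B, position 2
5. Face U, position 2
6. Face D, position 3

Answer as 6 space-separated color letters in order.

After move 1 (U'): U=WWWW F=OOGG R=GGRR B=RRBB L=BBOO
After move 2 (F'): F=OGOG U=WWGR R=YGYR D=BOYY L=BWOW
After move 3 (R'): R=GRYY U=WBGR F=OWOR D=BGYG B=YROB
After move 4 (R'): R=RYGY U=WOGY F=OBOR D=BWYR B=GRGB
Query 1: L[0] = B
Query 2: R[3] = Y
Query 3: B[3] = B
Query 4: B[2] = G
Query 5: U[2] = G
Query 6: D[3] = R

Answer: B Y B G G R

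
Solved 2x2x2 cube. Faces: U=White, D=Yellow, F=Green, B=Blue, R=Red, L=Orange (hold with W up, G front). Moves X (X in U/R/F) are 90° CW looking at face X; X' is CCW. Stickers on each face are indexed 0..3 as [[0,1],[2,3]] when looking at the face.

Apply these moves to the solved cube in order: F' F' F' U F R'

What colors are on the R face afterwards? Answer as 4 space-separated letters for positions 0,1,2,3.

Answer: B R O W

Derivation:
After move 1 (F'): F=GGGG U=WWRR R=YRYR D=OOYY L=OWOW
After move 2 (F'): F=GGGG U=WWYY R=OROR D=WWYY L=OROR
After move 3 (F'): F=GGGG U=WWOO R=WRWR D=RRYY L=OYOY
After move 4 (U): U=OWOW F=WRGG R=BBWR B=OYBB L=GGOY
After move 5 (F): F=GWGR U=OWYG R=OBWR D=WBYY L=GROR
After move 6 (R'): R=BROW U=OBYO F=GWGG D=WWYR B=YYBB
Query: R face = BROW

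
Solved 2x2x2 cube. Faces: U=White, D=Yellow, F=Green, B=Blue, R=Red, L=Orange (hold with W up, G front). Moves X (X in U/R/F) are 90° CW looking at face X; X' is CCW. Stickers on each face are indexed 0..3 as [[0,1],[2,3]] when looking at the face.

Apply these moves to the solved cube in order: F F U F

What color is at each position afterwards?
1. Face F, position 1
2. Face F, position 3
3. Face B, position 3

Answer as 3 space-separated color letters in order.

After move 1 (F): F=GGGG U=WWOO R=WRWR D=RRYY L=OYOY
After move 2 (F): F=GGGG U=WWYY R=OROR D=WWYY L=OROR
After move 3 (U): U=YWYW F=ORGG R=BBOR B=ORBB L=GGOR
After move 4 (F): F=GOGR U=YWRG R=YBWR D=OBYY L=GWOW
Query 1: F[1] = O
Query 2: F[3] = R
Query 3: B[3] = B

Answer: O R B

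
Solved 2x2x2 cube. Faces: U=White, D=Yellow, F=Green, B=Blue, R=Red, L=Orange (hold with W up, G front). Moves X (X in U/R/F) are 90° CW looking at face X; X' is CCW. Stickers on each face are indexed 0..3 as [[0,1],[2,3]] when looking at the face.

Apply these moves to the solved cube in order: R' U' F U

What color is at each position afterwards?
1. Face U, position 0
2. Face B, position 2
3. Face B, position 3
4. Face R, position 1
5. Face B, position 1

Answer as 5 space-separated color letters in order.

Answer: O Y B R Y

Derivation:
After move 1 (R'): R=RRRR U=WBWB F=GWGW D=YGYG B=YBYB
After move 2 (U'): U=BBWW F=OOGW R=GWRR B=RRYB L=YBOO
After move 3 (F): F=GOWO U=BBOB R=WWWR D=RGYG L=YYOG
After move 4 (U): U=OBBB F=WWWO R=RRWR B=YYYB L=GOOG
Query 1: U[0] = O
Query 2: B[2] = Y
Query 3: B[3] = B
Query 4: R[1] = R
Query 5: B[1] = Y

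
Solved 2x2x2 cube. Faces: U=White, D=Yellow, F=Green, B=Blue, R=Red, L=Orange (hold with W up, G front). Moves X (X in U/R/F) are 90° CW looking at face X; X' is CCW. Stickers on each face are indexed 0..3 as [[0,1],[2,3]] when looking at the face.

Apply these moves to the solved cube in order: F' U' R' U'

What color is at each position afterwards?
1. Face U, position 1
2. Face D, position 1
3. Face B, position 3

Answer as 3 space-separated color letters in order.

Answer: Y W B

Derivation:
After move 1 (F'): F=GGGG U=WWRR R=YRYR D=OOYY L=OWOW
After move 2 (U'): U=WRWR F=OWGG R=GGYR B=YRBB L=BBOW
After move 3 (R'): R=GRGY U=WBWY F=ORGR D=OWYG B=YROB
After move 4 (U'): U=BYWW F=BBGR R=ORGY B=GROB L=YROW
Query 1: U[1] = Y
Query 2: D[1] = W
Query 3: B[3] = B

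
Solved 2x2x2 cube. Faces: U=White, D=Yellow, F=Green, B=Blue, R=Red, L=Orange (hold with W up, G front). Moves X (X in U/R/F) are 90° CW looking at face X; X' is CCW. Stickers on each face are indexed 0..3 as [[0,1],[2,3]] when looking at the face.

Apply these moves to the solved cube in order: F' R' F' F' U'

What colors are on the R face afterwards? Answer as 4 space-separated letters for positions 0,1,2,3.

Answer: R G W Y

Derivation:
After move 1 (F'): F=GGGG U=WWRR R=YRYR D=OOYY L=OWOW
After move 2 (R'): R=RRYY U=WBRB F=GWGR D=OGYG B=YBOB
After move 3 (F'): F=WRGG U=WBRY R=GROY D=WWYG L=OBOR
After move 4 (F'): F=RGWG U=WBGO R=WRWY D=BRYG L=OYOR
After move 5 (U'): U=BOWG F=OYWG R=RGWY B=WROB L=YBOR
Query: R face = RGWY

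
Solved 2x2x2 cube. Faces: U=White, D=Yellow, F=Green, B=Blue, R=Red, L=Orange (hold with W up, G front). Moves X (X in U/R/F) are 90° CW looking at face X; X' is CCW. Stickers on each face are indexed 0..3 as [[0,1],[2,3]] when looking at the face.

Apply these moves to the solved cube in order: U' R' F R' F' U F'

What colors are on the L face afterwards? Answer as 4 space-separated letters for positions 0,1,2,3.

After move 1 (U'): U=WWWW F=OOGG R=GGRR B=RRBB L=BBOO
After move 2 (R'): R=GRGR U=WBWR F=OWGW D=YOYG B=YRYB
After move 3 (F): F=GOWW U=WBOB R=WRRR D=GGYG L=BYOO
After move 4 (R'): R=RRWR U=WYOY F=GBWB D=GOYW B=GRGB
After move 5 (F'): F=BBGW U=WYRW R=ORGR D=YOYW L=BYOO
After move 6 (U): U=RWWY F=ORGW R=GRGR B=BYGB L=BBOO
After move 7 (F'): F=RWOG U=RWGG R=ORYR D=BOYW L=BYOW
Query: L face = BYOW

Answer: B Y O W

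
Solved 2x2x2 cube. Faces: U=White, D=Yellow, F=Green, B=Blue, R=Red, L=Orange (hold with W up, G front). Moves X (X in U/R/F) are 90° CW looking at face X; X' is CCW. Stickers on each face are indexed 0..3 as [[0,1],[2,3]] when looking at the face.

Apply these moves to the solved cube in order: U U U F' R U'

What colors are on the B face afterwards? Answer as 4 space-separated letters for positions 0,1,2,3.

Answer: Y Y W B

Derivation:
After move 1 (U): U=WWWW F=RRGG R=BBRR B=OOBB L=GGOO
After move 2 (U): U=WWWW F=BBGG R=OORR B=GGBB L=RROO
After move 3 (U): U=WWWW F=OOGG R=GGRR B=RRBB L=BBOO
After move 4 (F'): F=OGOG U=WWGR R=YGYR D=BOYY L=BWOW
After move 5 (R): R=YYRG U=WGGG F=OOOY D=BBYR B=RRWB
After move 6 (U'): U=GGWG F=BWOY R=OORG B=YYWB L=RROW
Query: B face = YYWB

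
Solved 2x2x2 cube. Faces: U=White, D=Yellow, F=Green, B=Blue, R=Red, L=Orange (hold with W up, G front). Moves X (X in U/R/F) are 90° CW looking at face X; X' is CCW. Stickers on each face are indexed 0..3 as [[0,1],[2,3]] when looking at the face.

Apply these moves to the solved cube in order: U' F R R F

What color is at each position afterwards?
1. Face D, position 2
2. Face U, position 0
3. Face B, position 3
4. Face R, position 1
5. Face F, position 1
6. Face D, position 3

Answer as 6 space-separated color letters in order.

After move 1 (U'): U=WWWW F=OOGG R=GGRR B=RRBB L=BBOO
After move 2 (F): F=GOGO U=WWOB R=WGWR D=RGYY L=BYOY
After move 3 (R): R=WWRG U=WOOO F=GGGY D=RBYR B=BRWB
After move 4 (R): R=RWGW U=WGOY F=GBGR D=RWYB B=OROB
After move 5 (F): F=GGRB U=WGYY R=OWYW D=GRYB L=BROW
Query 1: D[2] = Y
Query 2: U[0] = W
Query 3: B[3] = B
Query 4: R[1] = W
Query 5: F[1] = G
Query 6: D[3] = B

Answer: Y W B W G B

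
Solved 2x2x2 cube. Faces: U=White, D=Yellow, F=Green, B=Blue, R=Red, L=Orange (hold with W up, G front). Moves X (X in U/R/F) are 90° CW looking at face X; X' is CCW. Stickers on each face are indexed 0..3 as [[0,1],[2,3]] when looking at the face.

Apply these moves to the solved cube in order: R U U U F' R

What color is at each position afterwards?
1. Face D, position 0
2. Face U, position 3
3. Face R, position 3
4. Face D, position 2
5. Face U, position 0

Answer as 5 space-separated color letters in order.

After move 1 (R): R=RRRR U=WGWG F=GYGY D=YBYB B=WBWB
After move 2 (U): U=WWGG F=RRGY R=WBRR B=OOWB L=GYOO
After move 3 (U): U=GWGW F=WBGY R=OORR B=GYWB L=RROO
After move 4 (U): U=GGWW F=OOGY R=GYRR B=RRWB L=WBOO
After move 5 (F'): F=OYOG U=GGGR R=BYYR D=BOYB L=WWOW
After move 6 (R): R=YBRY U=GYGG F=OOOB D=BWYR B=RRGB
Query 1: D[0] = B
Query 2: U[3] = G
Query 3: R[3] = Y
Query 4: D[2] = Y
Query 5: U[0] = G

Answer: B G Y Y G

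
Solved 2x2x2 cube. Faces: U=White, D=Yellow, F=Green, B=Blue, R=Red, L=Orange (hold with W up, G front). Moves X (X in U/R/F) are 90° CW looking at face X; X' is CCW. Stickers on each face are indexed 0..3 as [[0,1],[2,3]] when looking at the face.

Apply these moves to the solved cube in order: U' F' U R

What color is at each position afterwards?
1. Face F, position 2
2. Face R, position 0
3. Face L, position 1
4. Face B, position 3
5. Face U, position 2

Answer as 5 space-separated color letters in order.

After move 1 (U'): U=WWWW F=OOGG R=GGRR B=RRBB L=BBOO
After move 2 (F'): F=OGOG U=WWGR R=YGYR D=BOYY L=BWOW
After move 3 (U): U=GWRW F=YGOG R=RRYR B=BWBB L=OGOW
After move 4 (R): R=YRRR U=GGRG F=YOOY D=BBYB B=WWWB
Query 1: F[2] = O
Query 2: R[0] = Y
Query 3: L[1] = G
Query 4: B[3] = B
Query 5: U[2] = R

Answer: O Y G B R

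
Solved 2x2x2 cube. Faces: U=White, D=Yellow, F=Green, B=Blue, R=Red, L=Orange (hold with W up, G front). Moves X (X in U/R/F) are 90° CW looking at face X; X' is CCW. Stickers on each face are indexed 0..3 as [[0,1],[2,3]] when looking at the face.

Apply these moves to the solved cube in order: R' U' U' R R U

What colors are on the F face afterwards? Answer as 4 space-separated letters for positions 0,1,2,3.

After move 1 (R'): R=RRRR U=WBWB F=GWGW D=YGYG B=YBYB
After move 2 (U'): U=BBWW F=OOGW R=GWRR B=RRYB L=YBOO
After move 3 (U'): U=BWBW F=YBGW R=OORR B=GWYB L=RROO
After move 4 (R): R=RORO U=BBBW F=YGGG D=YYYG B=WWWB
After move 5 (R): R=RROO U=BGBG F=YYGG D=YWYW B=WWBB
After move 6 (U): U=BBGG F=RRGG R=WWOO B=RRBB L=YYOO
Query: F face = RRGG

Answer: R R G G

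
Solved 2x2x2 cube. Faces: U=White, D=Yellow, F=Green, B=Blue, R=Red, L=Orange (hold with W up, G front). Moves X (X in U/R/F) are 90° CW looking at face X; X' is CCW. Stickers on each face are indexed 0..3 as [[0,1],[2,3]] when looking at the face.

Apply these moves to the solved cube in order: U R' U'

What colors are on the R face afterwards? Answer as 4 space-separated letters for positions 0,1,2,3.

After move 1 (U): U=WWWW F=RRGG R=BBRR B=OOBB L=GGOO
After move 2 (R'): R=BRBR U=WBWO F=RWGW D=YRYG B=YOYB
After move 3 (U'): U=BOWW F=GGGW R=RWBR B=BRYB L=YOOO
Query: R face = RWBR

Answer: R W B R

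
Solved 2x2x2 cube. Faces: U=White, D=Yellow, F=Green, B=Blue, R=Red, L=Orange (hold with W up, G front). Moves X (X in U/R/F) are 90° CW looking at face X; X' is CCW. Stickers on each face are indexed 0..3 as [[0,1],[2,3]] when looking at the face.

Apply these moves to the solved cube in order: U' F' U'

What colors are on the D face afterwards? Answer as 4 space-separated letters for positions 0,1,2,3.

Answer: B O Y Y

Derivation:
After move 1 (U'): U=WWWW F=OOGG R=GGRR B=RRBB L=BBOO
After move 2 (F'): F=OGOG U=WWGR R=YGYR D=BOYY L=BWOW
After move 3 (U'): U=WRWG F=BWOG R=OGYR B=YGBB L=RROW
Query: D face = BOYY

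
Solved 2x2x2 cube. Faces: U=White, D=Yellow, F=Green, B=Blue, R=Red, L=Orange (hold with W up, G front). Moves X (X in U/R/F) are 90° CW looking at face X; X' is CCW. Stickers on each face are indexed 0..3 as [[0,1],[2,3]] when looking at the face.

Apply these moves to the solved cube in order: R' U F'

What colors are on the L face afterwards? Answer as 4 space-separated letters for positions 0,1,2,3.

Answer: G B O B

Derivation:
After move 1 (R'): R=RRRR U=WBWB F=GWGW D=YGYG B=YBYB
After move 2 (U): U=WWBB F=RRGW R=YBRR B=OOYB L=GWOO
After move 3 (F'): F=RWRG U=WWYR R=GBYR D=WOYG L=GBOB
Query: L face = GBOB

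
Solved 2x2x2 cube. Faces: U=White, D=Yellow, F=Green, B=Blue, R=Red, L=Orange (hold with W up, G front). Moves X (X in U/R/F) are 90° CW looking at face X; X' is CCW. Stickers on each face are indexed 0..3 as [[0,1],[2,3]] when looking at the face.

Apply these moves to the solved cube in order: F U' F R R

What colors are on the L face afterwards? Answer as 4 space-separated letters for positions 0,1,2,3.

After move 1 (F): F=GGGG U=WWOO R=WRWR D=RRYY L=OYOY
After move 2 (U'): U=WOWO F=OYGG R=GGWR B=WRBB L=BBOY
After move 3 (F): F=GOGY U=WOYB R=WGOR D=WGYY L=BROR
After move 4 (R): R=OWRG U=WOYY F=GGGY D=WBYW B=BROB
After move 5 (R): R=ROGW U=WGYY F=GBGW D=WOYB B=YROB
Query: L face = BROR

Answer: B R O R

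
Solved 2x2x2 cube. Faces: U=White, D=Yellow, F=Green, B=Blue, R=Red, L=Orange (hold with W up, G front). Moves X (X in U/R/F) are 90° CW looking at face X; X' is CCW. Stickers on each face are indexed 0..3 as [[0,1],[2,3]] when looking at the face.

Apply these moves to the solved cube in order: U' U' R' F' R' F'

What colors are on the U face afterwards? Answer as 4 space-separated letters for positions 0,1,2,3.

Answer: W Y R B

Derivation:
After move 1 (U'): U=WWWW F=OOGG R=GGRR B=RRBB L=BBOO
After move 2 (U'): U=WWWW F=BBGG R=OORR B=GGBB L=RROO
After move 3 (R'): R=OROR U=WBWG F=BWGW D=YBYG B=YGYB
After move 4 (F'): F=WWBG U=WBOO R=BRYR D=ROYG L=RGOW
After move 5 (R'): R=RRBY U=WYOY F=WBBO D=RWYG B=GGOB
After move 6 (F'): F=BOWB U=WYRB R=WRRY D=GWYG L=RYOO
Query: U face = WYRB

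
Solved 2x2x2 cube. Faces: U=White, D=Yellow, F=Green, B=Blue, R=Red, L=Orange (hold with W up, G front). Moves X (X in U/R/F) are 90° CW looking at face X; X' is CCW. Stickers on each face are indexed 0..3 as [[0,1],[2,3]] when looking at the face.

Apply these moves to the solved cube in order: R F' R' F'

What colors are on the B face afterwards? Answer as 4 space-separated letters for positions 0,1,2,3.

Answer: B B O B

Derivation:
After move 1 (R): R=RRRR U=WGWG F=GYGY D=YBYB B=WBWB
After move 2 (F'): F=YYGG U=WGRR R=BRYR D=OOYB L=OGOW
After move 3 (R'): R=RRBY U=WWRW F=YGGR D=OYYG B=BBOB
After move 4 (F'): F=GRYG U=WWRB R=YROY D=GWYG L=OWOR
Query: B face = BBOB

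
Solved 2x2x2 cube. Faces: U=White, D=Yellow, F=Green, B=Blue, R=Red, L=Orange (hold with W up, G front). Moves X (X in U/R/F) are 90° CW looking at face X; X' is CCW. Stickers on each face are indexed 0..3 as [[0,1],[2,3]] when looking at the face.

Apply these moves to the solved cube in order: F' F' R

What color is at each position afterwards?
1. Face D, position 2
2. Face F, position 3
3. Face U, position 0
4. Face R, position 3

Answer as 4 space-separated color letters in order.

Answer: Y Y W R

Derivation:
After move 1 (F'): F=GGGG U=WWRR R=YRYR D=OOYY L=OWOW
After move 2 (F'): F=GGGG U=WWYY R=OROR D=WWYY L=OROR
After move 3 (R): R=OORR U=WGYG F=GWGY D=WBYB B=YBWB
Query 1: D[2] = Y
Query 2: F[3] = Y
Query 3: U[0] = W
Query 4: R[3] = R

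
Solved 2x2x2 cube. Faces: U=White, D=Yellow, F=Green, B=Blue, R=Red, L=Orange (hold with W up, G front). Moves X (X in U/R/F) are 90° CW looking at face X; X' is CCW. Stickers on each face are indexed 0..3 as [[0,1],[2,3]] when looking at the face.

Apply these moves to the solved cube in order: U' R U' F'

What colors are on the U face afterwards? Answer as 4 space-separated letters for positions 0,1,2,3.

After move 1 (U'): U=WWWW F=OOGG R=GGRR B=RRBB L=BBOO
After move 2 (R): R=RGRG U=WOWG F=OYGY D=YBYR B=WRWB
After move 3 (U'): U=OGWW F=BBGY R=OYRG B=RGWB L=WROO
After move 4 (F'): F=BYBG U=OGOR R=BYYG D=ROYR L=WWOW
Query: U face = OGOR

Answer: O G O R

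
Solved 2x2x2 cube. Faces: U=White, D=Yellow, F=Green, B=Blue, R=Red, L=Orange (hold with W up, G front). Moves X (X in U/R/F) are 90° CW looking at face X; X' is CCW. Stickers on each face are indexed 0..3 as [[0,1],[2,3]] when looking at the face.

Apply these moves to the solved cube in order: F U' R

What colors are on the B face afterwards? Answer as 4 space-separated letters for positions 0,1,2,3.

After move 1 (F): F=GGGG U=WWOO R=WRWR D=RRYY L=OYOY
After move 2 (U'): U=WOWO F=OYGG R=GGWR B=WRBB L=BBOY
After move 3 (R): R=WGRG U=WYWG F=ORGY D=RBYW B=OROB
Query: B face = OROB

Answer: O R O B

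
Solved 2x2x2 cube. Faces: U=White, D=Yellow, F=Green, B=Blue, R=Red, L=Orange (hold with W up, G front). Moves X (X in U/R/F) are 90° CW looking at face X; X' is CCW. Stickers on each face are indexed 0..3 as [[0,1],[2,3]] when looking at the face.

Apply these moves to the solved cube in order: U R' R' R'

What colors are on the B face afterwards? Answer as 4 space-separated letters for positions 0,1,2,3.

Answer: W O W B

Derivation:
After move 1 (U): U=WWWW F=RRGG R=BBRR B=OOBB L=GGOO
After move 2 (R'): R=BRBR U=WBWO F=RWGW D=YRYG B=YOYB
After move 3 (R'): R=RRBB U=WYWY F=RBGO D=YWYW B=GORB
After move 4 (R'): R=RBRB U=WRWG F=RYGY D=YBYO B=WOWB
Query: B face = WOWB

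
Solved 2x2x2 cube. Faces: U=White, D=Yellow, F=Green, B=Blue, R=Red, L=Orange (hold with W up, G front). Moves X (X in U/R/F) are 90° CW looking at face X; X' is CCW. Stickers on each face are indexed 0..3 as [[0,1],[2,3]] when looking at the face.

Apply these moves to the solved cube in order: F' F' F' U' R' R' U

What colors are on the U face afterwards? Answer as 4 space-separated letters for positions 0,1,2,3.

After move 1 (F'): F=GGGG U=WWRR R=YRYR D=OOYY L=OWOW
After move 2 (F'): F=GGGG U=WWYY R=OROR D=WWYY L=OROR
After move 3 (F'): F=GGGG U=WWOO R=WRWR D=RRYY L=OYOY
After move 4 (U'): U=WOWO F=OYGG R=GGWR B=WRBB L=BBOY
After move 5 (R'): R=GRGW U=WBWW F=OOGO D=RYYG B=YRRB
After move 6 (R'): R=RWGG U=WRWY F=OBGW D=ROYO B=GRYB
After move 7 (U): U=WWYR F=RWGW R=GRGG B=BBYB L=OBOY
Query: U face = WWYR

Answer: W W Y R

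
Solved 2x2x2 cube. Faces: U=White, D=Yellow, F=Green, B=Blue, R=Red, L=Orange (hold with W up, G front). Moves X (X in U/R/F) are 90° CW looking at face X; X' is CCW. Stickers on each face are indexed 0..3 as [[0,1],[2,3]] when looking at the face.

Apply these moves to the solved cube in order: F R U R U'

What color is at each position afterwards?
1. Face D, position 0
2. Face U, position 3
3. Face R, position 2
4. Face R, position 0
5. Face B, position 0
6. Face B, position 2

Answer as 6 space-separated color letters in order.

Answer: R G R W R W

Derivation:
After move 1 (F): F=GGGG U=WWOO R=WRWR D=RRYY L=OYOY
After move 2 (R): R=WWRR U=WGOG F=GRGY D=RBYB B=OBWB
After move 3 (U): U=OWGG F=WWGY R=OBRR B=OYWB L=GROY
After move 4 (R): R=RORB U=OWGY F=WBGB D=RWYO B=GYWB
After move 5 (U'): U=WYOG F=GRGB R=WBRB B=ROWB L=GYOY
Query 1: D[0] = R
Query 2: U[3] = G
Query 3: R[2] = R
Query 4: R[0] = W
Query 5: B[0] = R
Query 6: B[2] = W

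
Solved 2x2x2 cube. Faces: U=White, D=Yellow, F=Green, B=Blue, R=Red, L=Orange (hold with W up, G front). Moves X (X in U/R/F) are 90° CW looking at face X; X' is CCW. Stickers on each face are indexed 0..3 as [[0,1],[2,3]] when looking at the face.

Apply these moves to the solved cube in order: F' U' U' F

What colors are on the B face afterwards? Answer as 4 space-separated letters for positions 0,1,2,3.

After move 1 (F'): F=GGGG U=WWRR R=YRYR D=OOYY L=OWOW
After move 2 (U'): U=WRWR F=OWGG R=GGYR B=YRBB L=BBOW
After move 3 (U'): U=RRWW F=BBGG R=OWYR B=GGBB L=YROW
After move 4 (F): F=GBGB U=RRWR R=WWWR D=YOYY L=YOOO
Query: B face = GGBB

Answer: G G B B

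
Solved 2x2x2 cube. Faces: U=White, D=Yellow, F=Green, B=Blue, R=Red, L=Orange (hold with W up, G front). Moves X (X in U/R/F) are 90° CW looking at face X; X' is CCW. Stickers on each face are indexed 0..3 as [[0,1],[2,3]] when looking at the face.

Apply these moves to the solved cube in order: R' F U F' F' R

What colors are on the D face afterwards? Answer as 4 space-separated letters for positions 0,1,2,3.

Answer: B Y Y O

Derivation:
After move 1 (R'): R=RRRR U=WBWB F=GWGW D=YGYG B=YBYB
After move 2 (F): F=GGWW U=WBOO R=WRBR D=RRYG L=OYOG
After move 3 (U): U=OWOB F=WRWW R=YBBR B=OYYB L=GGOG
After move 4 (F'): F=RWWW U=OWYB R=RBRR D=GGYG L=GBOO
After move 5 (F'): F=WWRW U=OWRR R=GBGR D=BOYG L=GBOY
After move 6 (R): R=GGRB U=OWRW F=WORG D=BYYO B=RYWB
Query: D face = BYYO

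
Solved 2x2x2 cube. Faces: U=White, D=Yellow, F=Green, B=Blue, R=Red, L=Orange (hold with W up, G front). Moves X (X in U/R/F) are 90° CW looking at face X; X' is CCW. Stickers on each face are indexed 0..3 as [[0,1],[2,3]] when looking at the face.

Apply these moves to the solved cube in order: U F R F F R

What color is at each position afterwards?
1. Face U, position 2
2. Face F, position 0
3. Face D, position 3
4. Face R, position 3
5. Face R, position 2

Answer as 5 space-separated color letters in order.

Answer: B Y G W B

Derivation:
After move 1 (U): U=WWWW F=RRGG R=BBRR B=OOBB L=GGOO
After move 2 (F): F=GRGR U=WWOG R=WBWR D=RBYY L=GYOY
After move 3 (R): R=WWRB U=WROR F=GBGY D=RBYO B=GOWB
After move 4 (F): F=GGYB U=WRYY R=OWRB D=RWYO L=GROB
After move 5 (F): F=YGBG U=WRBR R=YWYB D=ROYO L=GROW
After move 6 (R): R=YYBW U=WGBG F=YOBO D=RWYG B=RORB
Query 1: U[2] = B
Query 2: F[0] = Y
Query 3: D[3] = G
Query 4: R[3] = W
Query 5: R[2] = B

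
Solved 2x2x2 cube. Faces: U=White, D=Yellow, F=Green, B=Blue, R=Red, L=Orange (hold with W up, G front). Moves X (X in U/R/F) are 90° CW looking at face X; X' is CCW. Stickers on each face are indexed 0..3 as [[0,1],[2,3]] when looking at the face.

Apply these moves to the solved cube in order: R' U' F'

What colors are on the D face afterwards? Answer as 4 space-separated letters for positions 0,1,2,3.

Answer: B O Y G

Derivation:
After move 1 (R'): R=RRRR U=WBWB F=GWGW D=YGYG B=YBYB
After move 2 (U'): U=BBWW F=OOGW R=GWRR B=RRYB L=YBOO
After move 3 (F'): F=OWOG U=BBGR R=GWYR D=BOYG L=YWOW
Query: D face = BOYG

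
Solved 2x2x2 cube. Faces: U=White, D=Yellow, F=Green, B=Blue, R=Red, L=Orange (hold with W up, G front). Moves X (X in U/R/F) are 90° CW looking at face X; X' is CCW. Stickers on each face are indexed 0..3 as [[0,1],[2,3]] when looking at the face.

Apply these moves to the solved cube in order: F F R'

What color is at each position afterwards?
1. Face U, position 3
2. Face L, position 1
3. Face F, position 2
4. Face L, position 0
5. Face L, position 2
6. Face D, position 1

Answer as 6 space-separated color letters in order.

Answer: B R G O O G

Derivation:
After move 1 (F): F=GGGG U=WWOO R=WRWR D=RRYY L=OYOY
After move 2 (F): F=GGGG U=WWYY R=OROR D=WWYY L=OROR
After move 3 (R'): R=RROO U=WBYB F=GWGY D=WGYG B=YBWB
Query 1: U[3] = B
Query 2: L[1] = R
Query 3: F[2] = G
Query 4: L[0] = O
Query 5: L[2] = O
Query 6: D[1] = G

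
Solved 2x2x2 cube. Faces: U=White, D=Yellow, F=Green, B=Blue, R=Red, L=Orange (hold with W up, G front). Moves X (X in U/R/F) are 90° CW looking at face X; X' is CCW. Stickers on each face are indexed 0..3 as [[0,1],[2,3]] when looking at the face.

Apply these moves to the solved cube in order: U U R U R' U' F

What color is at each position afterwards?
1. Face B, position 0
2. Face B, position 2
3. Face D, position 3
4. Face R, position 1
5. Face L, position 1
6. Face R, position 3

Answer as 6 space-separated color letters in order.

After move 1 (U): U=WWWW F=RRGG R=BBRR B=OOBB L=GGOO
After move 2 (U): U=WWWW F=BBGG R=OORR B=GGBB L=RROO
After move 3 (R): R=RORO U=WBWG F=BYGY D=YBYG B=WGWB
After move 4 (U): U=WWGB F=ROGY R=WGRO B=RRWB L=BYOO
After move 5 (R'): R=GOWR U=WWGR F=RWGB D=YOYY B=GRBB
After move 6 (U'): U=WRWG F=BYGB R=RWWR B=GOBB L=GROO
After move 7 (F): F=GBBY U=WROR R=WWGR D=WRYY L=GYOO
Query 1: B[0] = G
Query 2: B[2] = B
Query 3: D[3] = Y
Query 4: R[1] = W
Query 5: L[1] = Y
Query 6: R[3] = R

Answer: G B Y W Y R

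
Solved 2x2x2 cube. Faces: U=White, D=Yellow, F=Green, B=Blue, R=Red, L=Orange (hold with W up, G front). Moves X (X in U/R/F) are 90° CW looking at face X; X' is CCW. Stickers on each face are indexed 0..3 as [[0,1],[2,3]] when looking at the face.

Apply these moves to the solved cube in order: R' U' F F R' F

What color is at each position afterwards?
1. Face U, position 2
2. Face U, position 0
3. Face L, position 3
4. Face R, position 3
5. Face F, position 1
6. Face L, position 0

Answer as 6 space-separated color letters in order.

After move 1 (R'): R=RRRR U=WBWB F=GWGW D=YGYG B=YBYB
After move 2 (U'): U=BBWW F=OOGW R=GWRR B=RRYB L=YBOO
After move 3 (F): F=GOWO U=BBOB R=WWWR D=RGYG L=YYOG
After move 4 (F): F=WGOO U=BBGY R=OWBR D=WWYG L=YROG
After move 5 (R'): R=WROB U=BYGR F=WBOY D=WGYO B=GRWB
After move 6 (F): F=OWYB U=BYGR R=GRRB D=OWYO L=YWOG
Query 1: U[2] = G
Query 2: U[0] = B
Query 3: L[3] = G
Query 4: R[3] = B
Query 5: F[1] = W
Query 6: L[0] = Y

Answer: G B G B W Y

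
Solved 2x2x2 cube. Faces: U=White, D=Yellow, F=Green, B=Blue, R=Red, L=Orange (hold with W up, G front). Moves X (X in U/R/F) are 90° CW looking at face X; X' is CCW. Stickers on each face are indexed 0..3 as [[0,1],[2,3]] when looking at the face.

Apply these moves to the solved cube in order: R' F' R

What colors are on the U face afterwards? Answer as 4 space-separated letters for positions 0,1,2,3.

Answer: W W R G

Derivation:
After move 1 (R'): R=RRRR U=WBWB F=GWGW D=YGYG B=YBYB
After move 2 (F'): F=WWGG U=WBRR R=GRYR D=OOYG L=OBOW
After move 3 (R): R=YGRR U=WWRG F=WOGG D=OYYY B=RBBB
Query: U face = WWRG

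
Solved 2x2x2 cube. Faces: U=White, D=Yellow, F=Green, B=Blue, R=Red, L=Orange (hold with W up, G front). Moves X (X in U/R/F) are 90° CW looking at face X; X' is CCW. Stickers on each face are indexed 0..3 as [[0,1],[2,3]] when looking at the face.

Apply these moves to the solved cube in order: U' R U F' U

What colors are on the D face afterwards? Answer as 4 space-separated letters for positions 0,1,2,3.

Answer: Y O Y R

Derivation:
After move 1 (U'): U=WWWW F=OOGG R=GGRR B=RRBB L=BBOO
After move 2 (R): R=RGRG U=WOWG F=OYGY D=YBYR B=WRWB
After move 3 (U): U=WWGO F=RGGY R=WRRG B=BBWB L=OYOO
After move 4 (F'): F=GYRG U=WWWR R=BRYG D=YOYR L=OOOG
After move 5 (U): U=WWRW F=BRRG R=BBYG B=OOWB L=GYOG
Query: D face = YOYR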